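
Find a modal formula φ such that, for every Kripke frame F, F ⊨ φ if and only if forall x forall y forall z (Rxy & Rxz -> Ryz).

◇q → □◇q

This is the Euclidean property; the standard corresponding axiom is 5: ◇q → □◇q.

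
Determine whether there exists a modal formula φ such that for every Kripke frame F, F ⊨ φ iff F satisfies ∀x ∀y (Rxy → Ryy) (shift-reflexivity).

Yes, by □(□q → q)

This is a Sahlqvist condition; the T□ axiom □(□q → q) defines it.
Suppose □(□q→q) is valid. Take Rxy and set V(q)={w : Ryw}. Then at y, □q holds; since □(□q→q) at x, □q→q at y, so q at y, i.e. Ryy.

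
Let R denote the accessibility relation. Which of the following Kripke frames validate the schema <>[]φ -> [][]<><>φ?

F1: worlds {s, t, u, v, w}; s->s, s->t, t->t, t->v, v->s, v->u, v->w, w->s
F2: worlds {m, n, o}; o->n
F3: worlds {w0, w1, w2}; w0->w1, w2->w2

This is the axiom for a generalized confluence (Geach) condition; its first-order frame correspondent is forall x forall y forall z ((xRy & x R^2 z) -> exists w (yRw & z R^2 w)).
F1: fails — tRt, tR²u but no w* with tRw* and uR²w*.
F2: condition met.
F3: condition met.
Valid on: F2, F3.

F2, F3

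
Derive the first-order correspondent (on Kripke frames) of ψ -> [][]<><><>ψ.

This is a Sahlqvist (Geach-type) schema ◇^0□^0ψ → □^2◇^3ψ.
First-order correspondent: forall x forall z (x R^2 z -> exists w (x = w & z R^3 w)).

forall x forall z (x R^2 z -> exists w (x = w & z R^3 w))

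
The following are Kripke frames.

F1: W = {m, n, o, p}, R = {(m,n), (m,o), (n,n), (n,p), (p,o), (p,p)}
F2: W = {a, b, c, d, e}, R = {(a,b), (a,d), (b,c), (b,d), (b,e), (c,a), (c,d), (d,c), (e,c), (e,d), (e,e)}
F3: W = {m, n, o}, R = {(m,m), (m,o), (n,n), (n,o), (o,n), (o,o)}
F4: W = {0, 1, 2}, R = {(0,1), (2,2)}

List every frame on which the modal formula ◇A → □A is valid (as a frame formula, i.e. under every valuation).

F4

Frame correspondent (Sahlqvist): ∀x ∀y ∀z (Rxy ∧ Rxz → y = z) — i.e. partial functionality.
F1: fails — m sees both n and o.
F2: fails — a sees both b and d.
F3: fails — m sees both m and o.
F4: condition met.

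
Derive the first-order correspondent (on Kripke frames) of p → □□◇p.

This is a Sahlqvist (Geach-type) schema ◇^0□^0p → □^2◇^1p.
Minimal-valuation argument: fix x; take any y with xR^0y and any z with xR^2z. Set V(p) to the set of worlds R-reachable from y in exactly 0 steps. Then □^0p holds at y, so the antecedent holds at x; validity forces ◇^1p at z, giving a w with zR^1w and yR^0w.
First-order correspondent: ∀x ∀z (xR²z → ∃w (x = w ∧ zRw)).

∀x ∀z (xR²z → ∃w (x = w ∧ zRw))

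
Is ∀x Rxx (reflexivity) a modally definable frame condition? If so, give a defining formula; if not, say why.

The condition is reflexivity. A defining modal formula is □q → q.
Suppose □q→q is valid. At any x set V(q)={w : Rxw}. Then □q holds at x, so q holds at x, i.e. Rxx.

Definable; □q → q defines it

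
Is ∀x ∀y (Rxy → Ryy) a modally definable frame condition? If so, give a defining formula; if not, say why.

Yes, by □(□q → q)

Yes: it is shift-reflexivity, defined by the T□ schema □(□q → q).
Suppose □(□q→q) is valid. Take Rxy and set V(q)={w : Ryw}. Then at y, □q holds; since □(□q→q) at x, □q→q at y, so q at y, i.e. Ryy.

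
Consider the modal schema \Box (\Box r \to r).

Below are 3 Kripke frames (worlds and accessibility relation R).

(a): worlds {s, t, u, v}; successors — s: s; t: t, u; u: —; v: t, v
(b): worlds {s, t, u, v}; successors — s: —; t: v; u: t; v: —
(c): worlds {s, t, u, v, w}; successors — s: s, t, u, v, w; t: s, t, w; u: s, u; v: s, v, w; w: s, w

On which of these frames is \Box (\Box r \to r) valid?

(c)

Frame correspondent (Sahlqvist): \forall x \forall y (Rxy \to Ryy) — i.e. shift-reflexivity.
(a): fails — Rtu but not Ruu.
(b): fails — Rtv but not Rvv.
(c): satisfies the condition.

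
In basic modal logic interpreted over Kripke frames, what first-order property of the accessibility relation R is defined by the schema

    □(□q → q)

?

shift-reflexivity: ∀x ∀y (Rxy → Ryy)

Suppose □(□q→q) is valid. Take Rxy and set V(q)={w : Ryw}. Then at y, □q holds; since □(□q→q) at x, □q→q at y, so q at y, i.e. Ryy.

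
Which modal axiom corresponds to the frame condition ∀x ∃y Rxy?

This is seriality; the standard corresponding axiom is D: □p → ◇p.
Suppose □p→◇p is valid. At any x set V(p)=W. Then □p at x, so ◇p at x, so x has a successor.

□p → ◇p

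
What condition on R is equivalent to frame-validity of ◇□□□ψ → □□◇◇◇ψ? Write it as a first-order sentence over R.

This is a Sahlqvist (Geach-type) schema ◇^1□^3ψ → □^2◇^3ψ.
First-order correspondent: ∀x ∀y ∀z ((xRy ∧ xR²z) → ∃w (yR³w ∧ zR³w)).

∀x ∀y ∀z ((xRy ∧ xR²z) → ∃w (yR³w ∧ zR³w))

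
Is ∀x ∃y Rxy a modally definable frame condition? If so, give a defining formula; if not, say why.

Yes — defined by □p → ◇p

This is a Sahlqvist condition; the D axiom □p → ◇p defines it.
Suppose □p→◇p is valid. At any x set V(p)=W. Then □p at x, so ◇p at x, so x has a successor.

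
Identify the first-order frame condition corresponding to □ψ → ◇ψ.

Suppose □ψ→◇ψ is valid. At any x set V(ψ)=W. Then □ψ at x, so ◇ψ at x, so x has a successor.
Conversely, on a frame with seriality the schema holds at every world under every valuation.
So the correspondent is seriality.

Seriality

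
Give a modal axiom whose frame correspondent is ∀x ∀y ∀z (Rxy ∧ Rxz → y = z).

◇q → □q

This is partial functionality; the standard corresponding axiom is CD: ◇q → □q.
Suppose ◇q→□q is valid. Take Rxy, Rxz and set V(q)={y}. Then ◇q at x, so □q at x, so q at z, i.e. z=y.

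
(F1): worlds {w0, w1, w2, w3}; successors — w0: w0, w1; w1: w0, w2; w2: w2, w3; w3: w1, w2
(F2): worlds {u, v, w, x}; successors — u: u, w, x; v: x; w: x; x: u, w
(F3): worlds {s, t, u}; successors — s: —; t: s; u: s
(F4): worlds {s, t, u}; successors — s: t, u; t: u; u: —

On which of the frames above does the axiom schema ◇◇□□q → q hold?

This is the axiom for a generalized confluence (Geach) condition; its first-order frame correspondent is ∀x ∀y (xR²y → ∃w (yR²w ∧ x = w)).
(F1): fails — w0R²w2 but no w with w2R²w and w0=w.
(F2): fails — vR²u but no t with uR²t and v=t.
(F3): condition met.
(F4): fails — sR²u but no w with uR²w and s=w.

(F3)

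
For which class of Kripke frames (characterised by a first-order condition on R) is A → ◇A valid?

reflexivity

Replacing A by ¬A and contraposing gives the equivalent schema □A → A.
Suppose □A→A is valid. At any x set V(A)={w : Rxw}. Then □A holds at x, so A holds at x, i.e. Rxx.
Conversely, any frame satisfying ∀x Rxx validates the schema.
So the correspondent is reflexivity.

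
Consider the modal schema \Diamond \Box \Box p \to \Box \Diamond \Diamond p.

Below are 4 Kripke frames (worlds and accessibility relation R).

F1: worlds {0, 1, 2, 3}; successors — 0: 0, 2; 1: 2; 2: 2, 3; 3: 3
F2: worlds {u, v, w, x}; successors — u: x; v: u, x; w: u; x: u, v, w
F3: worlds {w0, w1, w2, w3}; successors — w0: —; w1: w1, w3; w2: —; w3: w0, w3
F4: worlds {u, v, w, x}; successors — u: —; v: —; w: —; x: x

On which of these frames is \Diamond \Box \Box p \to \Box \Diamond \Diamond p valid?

This is the axiom for a generalized confluence (Geach) condition; its first-order frame correspondent is \forall x \forall y \forall z ((xRy \wedge xRz) \to \exists w (y R^2 w \wedge z R^2 w)).
F1: ✓.
F2: fails — xRu, xRw but no t with uR²t and wR²t.
F3: fails — w3Rw0, w3Rw0 but no w with w0R²w and w0R²w.
F4: ✓.
Valid on: F1, F4.

F1, F4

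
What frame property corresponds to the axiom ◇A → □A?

Partial functionality

This is the CD axiom.
It corresponds to partial functionality: ∀x ∀y ∀z (Rxy ∧ Rxz → y = z).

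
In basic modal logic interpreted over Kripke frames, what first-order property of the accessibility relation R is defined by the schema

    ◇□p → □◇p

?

convergence: ∀x ∀y ∀z (Rxy ∧ Rxz → ∃w (Ryw ∧ Rzw))

Suppose ◇□p→□◇p is valid. Take Rxy, Rxz and set V(p)={w : Ryw}. Then □p at y so ◇□p at x, so □◇p at x, so ◇p at z, giving w with Rzw and Ryw.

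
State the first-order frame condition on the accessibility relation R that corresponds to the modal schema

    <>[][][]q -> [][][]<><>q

This is a Sahlqvist (Geach-type) schema ◇^1□^3q → □^3◇^2q.
First-order correspondent: forall x forall y forall z ((xRy & x R^3 z) -> exists w (y R^3 w & z R^2 w)).

forall x forall y forall z ((xRy & x R^3 z) -> exists w (y R^3 w & z R^2 w))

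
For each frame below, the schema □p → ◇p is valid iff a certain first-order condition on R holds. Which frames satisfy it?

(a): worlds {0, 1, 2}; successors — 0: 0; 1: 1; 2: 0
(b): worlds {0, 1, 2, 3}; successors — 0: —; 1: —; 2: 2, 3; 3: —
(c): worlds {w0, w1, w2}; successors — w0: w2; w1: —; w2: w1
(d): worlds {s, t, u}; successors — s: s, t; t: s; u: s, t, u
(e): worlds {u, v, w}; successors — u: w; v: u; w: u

This is the axiom for seriality; its first-order frame correspondent is ∀x ∃y Rxy.
(a): condition met.
(b): fails — world 0 has no successor.
(c): fails — world w1 has no successor.
(d): condition met.
(e): condition met.
Valid on: (a), (d), (e).

(a), (d), (e)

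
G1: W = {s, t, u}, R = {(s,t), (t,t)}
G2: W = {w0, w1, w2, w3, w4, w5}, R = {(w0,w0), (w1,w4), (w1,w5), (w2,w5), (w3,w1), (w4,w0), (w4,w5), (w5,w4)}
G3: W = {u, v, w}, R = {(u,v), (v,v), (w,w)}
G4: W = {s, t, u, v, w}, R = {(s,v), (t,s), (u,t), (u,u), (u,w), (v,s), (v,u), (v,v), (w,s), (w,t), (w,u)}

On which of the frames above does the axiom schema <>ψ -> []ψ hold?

This is the axiom for partial functionality; its first-order frame correspondent is forall x forall y forall z (Rxy & Rxz -> y = z).
G1: holds.
G2: fails — w1 sees both w4 and w5.
G3: holds.
G4: fails — u sees both t and u.
Valid on: G1, G3.

G1, G3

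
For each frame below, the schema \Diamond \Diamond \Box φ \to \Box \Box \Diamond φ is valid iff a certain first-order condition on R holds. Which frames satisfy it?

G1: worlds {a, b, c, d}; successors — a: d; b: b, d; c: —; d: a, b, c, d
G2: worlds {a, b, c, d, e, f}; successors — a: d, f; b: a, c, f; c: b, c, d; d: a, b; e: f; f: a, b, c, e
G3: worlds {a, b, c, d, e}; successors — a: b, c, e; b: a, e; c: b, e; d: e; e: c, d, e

Frame correspondent (Sahlqvist): \forall x \forall y \forall z ((x R^2 y \wedge x R^2 z) \to \exists w (yRw \wedge zRw)) — i.e. a generalized confluence (Geach) condition.
G1: fails — aR²a, aR²c but no w with aRw and cRw.
G2: fails — aR²c, aR²e but no w with cRw and eRw.
G3: satisfies the condition.
Valid on: G3.

G3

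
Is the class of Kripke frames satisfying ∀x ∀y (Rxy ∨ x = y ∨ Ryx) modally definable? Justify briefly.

If a class were modally definable it would be closed under disjoint unions (Goldblatt–Thomason).
Take 4 disjoint single-world reflexive frames: each is trivially connected, but their disjoint union has 4 worlds with no edge between distinct components, so it is not connected.
Hence connectedness of R is not modally definable.

No — not modally definable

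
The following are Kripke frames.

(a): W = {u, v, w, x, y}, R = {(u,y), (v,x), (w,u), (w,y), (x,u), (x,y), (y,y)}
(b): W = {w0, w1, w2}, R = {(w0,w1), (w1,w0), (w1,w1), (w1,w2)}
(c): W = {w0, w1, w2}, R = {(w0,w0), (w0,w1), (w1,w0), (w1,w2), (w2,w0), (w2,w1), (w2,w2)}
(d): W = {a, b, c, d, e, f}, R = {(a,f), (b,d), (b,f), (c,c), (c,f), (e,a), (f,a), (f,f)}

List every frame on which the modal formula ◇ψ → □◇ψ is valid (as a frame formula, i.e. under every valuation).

none

The schema corresponds to the Euclidean property: ∀x ∀y ∀z (Rxy ∧ Rxz → Ryz).
(a): fails — Rvx and Rvx but not Rxx.
(b): fails — Rw1w2 and Rw1w2 but not Rw2w2.
(c): fails — Rw0w1 and Rw0w1 but not Rw1w1.
(d): fails — Rbf and Rbd but not Rfd.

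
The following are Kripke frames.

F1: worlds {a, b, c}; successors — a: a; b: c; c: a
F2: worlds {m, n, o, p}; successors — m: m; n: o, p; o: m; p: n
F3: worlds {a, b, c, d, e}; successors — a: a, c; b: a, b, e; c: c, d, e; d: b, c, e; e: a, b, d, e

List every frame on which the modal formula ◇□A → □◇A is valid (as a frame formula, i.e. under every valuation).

F1, F3

The schema corresponds to convergence: ∀x ∀y ∀z (Rxy ∧ Rxz → ∃w (Ryw ∧ Rzw)).
F1: holds.
F2: fails — Rno and Rnp but o and p have no common successor.
F3: holds.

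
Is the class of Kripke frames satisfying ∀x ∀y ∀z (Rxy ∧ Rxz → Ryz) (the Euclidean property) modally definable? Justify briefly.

This is a Sahlqvist condition; the 5 axiom ◇r → □◇r defines it.
Suppose ◇r→□◇r is valid. Take Rxy, Rxz and set V(r)={y}. Then ◇r at x, so □◇r at x, so ◇r at z, so some w with Rzw has r; w=y, i.e. Rzy. By symmetry of the argument, Ryz.

Definable; ◇r → □◇r defines it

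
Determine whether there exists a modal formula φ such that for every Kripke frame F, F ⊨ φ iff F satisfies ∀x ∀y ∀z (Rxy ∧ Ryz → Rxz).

Yes: it is transitivity, defined by the 4 schema □p → □□p.

Definable; □p → □□p defines it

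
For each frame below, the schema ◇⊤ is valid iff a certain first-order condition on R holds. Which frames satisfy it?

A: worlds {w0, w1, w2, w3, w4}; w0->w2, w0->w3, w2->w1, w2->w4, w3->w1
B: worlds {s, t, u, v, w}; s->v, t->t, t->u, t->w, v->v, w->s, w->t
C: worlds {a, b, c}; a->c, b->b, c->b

The schema corresponds to seriality: ∀x ∃y Rxy.
A: fails — world w1 has no successor.
B: fails — world u has no successor.
C: holds.

C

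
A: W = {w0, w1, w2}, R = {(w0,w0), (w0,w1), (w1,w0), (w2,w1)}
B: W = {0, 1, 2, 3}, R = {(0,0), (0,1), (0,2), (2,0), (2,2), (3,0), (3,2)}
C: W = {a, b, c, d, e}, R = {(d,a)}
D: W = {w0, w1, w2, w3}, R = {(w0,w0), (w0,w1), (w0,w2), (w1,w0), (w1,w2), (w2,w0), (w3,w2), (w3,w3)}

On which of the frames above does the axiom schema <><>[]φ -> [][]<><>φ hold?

A, C, D

The schema corresponds to a generalized confluence (Geach) condition: forall x forall y forall z ((x R^2 y & x R^2 z) -> exists w (yRw & z R^2 w)).
A: ✓.
B: fails — 0R²0, 0R²1 but no w with 0Rw and 1R²w.
C: ✓.
D: ✓.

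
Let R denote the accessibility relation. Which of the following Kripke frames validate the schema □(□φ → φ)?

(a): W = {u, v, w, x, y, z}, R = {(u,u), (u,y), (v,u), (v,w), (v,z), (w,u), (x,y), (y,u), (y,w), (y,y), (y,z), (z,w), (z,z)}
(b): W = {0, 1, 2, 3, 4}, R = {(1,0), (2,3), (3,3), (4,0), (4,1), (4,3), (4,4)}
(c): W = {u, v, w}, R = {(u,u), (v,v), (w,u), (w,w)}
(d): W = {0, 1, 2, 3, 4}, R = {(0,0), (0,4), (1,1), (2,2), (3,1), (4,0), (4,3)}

(c)

The schema corresponds to shift-reflexivity: ∀x ∀y (Rxy → Ryy).
(a): fails — Rvw but not Rww.
(b): fails — R10 but not R00.
(c): ✓.
(d): fails — R43 but not R33.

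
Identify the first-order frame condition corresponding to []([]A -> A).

Shift-reflexivity

Suppose □(□A→A) is valid. Take Rxy and set V(A)={w : Ryw}. Then at y, □A holds; since □(□A→A) at x, □A→A at y, so A at y, i.e. Ryy.
The converse is a direct semantic check.
Frame condition: forall x forall y (Rxy -> Ryy).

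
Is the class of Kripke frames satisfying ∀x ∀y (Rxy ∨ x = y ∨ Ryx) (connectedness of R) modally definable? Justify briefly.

Not definable by any modal formula

Any modally definable frame class is closed under disjoint unions.
Take 2 disjoint single-world reflexive frames: each is trivially connected, but their disjoint union has 2 worlds with no edge between distinct components, so it is not connected.
So no modal formula (or set of formulas) defines exactly the connected frames.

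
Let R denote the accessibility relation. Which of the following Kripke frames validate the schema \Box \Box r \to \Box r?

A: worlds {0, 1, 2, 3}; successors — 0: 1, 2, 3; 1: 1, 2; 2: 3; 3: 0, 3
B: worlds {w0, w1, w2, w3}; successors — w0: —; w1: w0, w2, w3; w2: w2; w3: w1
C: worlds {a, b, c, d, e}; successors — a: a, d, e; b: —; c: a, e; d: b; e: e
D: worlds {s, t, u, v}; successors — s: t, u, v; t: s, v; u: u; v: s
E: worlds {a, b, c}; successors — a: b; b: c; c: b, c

A

Frame correspondent (Sahlqvist): \forall x \forall y (Rxy \to \exists z (Rxz \wedge Rzy)) — i.e. density.
A: satisfies the condition.
B: fails — Rw1w0 but no z with Rw1z and Rzw0.
C: fails — Rdb but no z with Rdz and Rzb.
D: fails — Rvs but no z with Rvz and Rzs.
E: fails — Rab but no z with Raz and Rzb.
Valid on: A.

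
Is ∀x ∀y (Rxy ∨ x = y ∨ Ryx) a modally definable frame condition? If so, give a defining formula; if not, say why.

Not modally definable

Any modally definable frame class is closed under disjoint unions.
Take 3 disjoint single-world reflexive frames: each is trivially connected, but their disjoint union has 3 worlds with no edge between distinct components, so it is not connected.
So no modal formula (or set of formulas) defines exactly the connected frames.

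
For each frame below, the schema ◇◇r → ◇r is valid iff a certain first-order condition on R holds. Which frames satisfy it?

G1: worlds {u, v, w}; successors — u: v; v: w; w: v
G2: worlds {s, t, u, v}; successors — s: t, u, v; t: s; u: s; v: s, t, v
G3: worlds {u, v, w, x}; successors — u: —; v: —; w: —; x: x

G3

This is the axiom for transitivity; its first-order frame correspondent is ∀x ∀y ∀z (Rxy ∧ Ryz → Rxz).
G1: fails — Ruv and Rvw but not Ruw.
G2: fails — Rus and Rsv but not Ruv.
G3: ✓.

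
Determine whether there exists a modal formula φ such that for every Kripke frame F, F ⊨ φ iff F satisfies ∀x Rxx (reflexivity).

Yes: it is reflexivity, defined by the T schema □p → p.

Yes, by □p → p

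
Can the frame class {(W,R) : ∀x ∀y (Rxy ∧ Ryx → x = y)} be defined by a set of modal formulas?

No

Modal frame validity is preserved under surjective bounded morphisms.
The 4-cycle (worlds 0,1,2,3 with 0→1→2→3→0) is antisymmetric. Sending even-indexed worlds to • and odd-indexed worlds to ∘ is a surjective bounded morphism onto the two-world frame with •↔∘, which is not antisymmetric.
Hence antisymmetry is not modally definable.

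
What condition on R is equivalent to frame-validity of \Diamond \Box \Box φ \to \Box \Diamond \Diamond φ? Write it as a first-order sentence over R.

This is a Sahlqvist (Geach-type) schema ◇^1□^2φ → □^1◇^2φ.
First-order correspondent: \forall x \forall y \forall z ((xRy \wedge xRz) \to \exists w (y R^2 w \wedge z R^2 w)).

\forall x \forall y \forall z ((xRy \wedge xRz) \to \exists w (y R^2 w \wedge z R^2 w))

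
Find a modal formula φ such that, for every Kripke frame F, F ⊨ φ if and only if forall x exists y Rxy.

□q → ◇q

This is seriality; the standard corresponding axiom is D: □q → ◇q.
Suppose □q→◇q is valid. At any x set V(q)=W. Then □q at x, so ◇q at x, so x has a successor.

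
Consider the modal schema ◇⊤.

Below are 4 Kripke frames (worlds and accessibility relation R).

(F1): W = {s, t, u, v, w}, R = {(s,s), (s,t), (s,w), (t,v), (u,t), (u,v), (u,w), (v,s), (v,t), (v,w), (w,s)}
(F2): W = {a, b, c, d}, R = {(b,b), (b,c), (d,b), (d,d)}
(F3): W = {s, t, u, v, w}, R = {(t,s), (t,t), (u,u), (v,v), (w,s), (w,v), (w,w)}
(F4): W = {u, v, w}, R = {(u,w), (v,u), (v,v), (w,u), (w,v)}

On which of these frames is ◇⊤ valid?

Frame correspondent (Sahlqvist): ∀x ∃y Rxy — i.e. seriality.
(F1): holds.
(F2): fails — world a has no successor.
(F3): fails — world s has no successor.
(F4): holds.

(F1), (F4)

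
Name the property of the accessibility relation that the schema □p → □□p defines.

Suppose □p→□□p is valid. Take Rxy, Ryz and set V(p)={w : Rxw}. Then □p at x, so □□p at x, so □p at y, so p at z, i.e. Rxz.
Conversely, any frame satisfying ∀x ∀y ∀z (Rxy ∧ Ryz → Rxz) validates the schema.
So the correspondent is transitivity.

Transitivity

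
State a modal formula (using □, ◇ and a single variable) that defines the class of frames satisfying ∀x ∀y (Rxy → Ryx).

A defining formula is s → □◇s (the B axiom).

s → □◇s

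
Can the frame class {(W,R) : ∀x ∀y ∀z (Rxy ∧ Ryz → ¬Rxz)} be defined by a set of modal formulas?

No — not modally definable

Any modally definable frame class is closed under surjective bounded morphisms.
The 7-cycle (worlds s,t,u,v,w,x,y with s→t→u→v→w→x→y→s) is intransitive. Mapping every world to a single reflexive point • is a surjective bounded morphism; the reflexive point is not intransitive (R••∧R•• but R••).
So no modal formula (or set of formulas) defines exactly the intransitive frames.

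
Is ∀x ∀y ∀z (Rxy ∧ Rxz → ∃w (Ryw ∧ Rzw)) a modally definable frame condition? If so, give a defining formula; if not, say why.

The condition is convergence. A defining modal formula is ◇□p → □◇p.
Suppose ◇□p→□◇p is valid. Take Rxy, Rxz and set V(p)={w : Ryw}. Then □p at y so ◇□p at x, so □◇p at x, so ◇p at z, giving w with Rzw and Ryw.

Definable; ◇□p → □◇p defines it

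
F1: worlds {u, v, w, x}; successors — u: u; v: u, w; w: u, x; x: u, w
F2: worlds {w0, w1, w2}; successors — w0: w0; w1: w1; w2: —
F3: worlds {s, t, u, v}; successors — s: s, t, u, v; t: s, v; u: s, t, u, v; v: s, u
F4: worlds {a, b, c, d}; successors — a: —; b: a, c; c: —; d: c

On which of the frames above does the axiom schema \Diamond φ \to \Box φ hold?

The schema corresponds to partial functionality: \forall x \forall y \forall z (Rxy \wedge Rxz \to y = z).
F1: fails — v sees both u and w.
F2: condition met.
F3: fails — s sees both s and t.
F4: fails — b sees both a and c.
Valid on: F2.

F2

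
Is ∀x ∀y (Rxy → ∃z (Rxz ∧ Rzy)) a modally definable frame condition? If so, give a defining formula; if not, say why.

This is a Sahlqvist condition; the C4 axiom □□r → □r defines it.

Definable; □□r → □r defines it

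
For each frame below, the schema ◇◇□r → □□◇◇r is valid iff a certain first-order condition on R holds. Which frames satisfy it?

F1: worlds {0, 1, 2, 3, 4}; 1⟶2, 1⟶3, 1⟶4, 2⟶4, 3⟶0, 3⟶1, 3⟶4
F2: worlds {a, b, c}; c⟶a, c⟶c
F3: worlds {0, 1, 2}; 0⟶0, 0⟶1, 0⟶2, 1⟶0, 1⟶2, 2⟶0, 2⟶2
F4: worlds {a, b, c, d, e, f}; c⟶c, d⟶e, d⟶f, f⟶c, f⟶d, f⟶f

Frame correspondent (Sahlqvist): ∀x ∀y ∀z ((xR²y ∧ xR²z) → ∃w (yRw ∧ zR²w)) — i.e. a generalized confluence (Geach) condition.
F1: fails — 1R²0, 1R²0 but no w with 0Rw and 0R²w.
F2: fails — cR²a, cR²a but no w with aRw and aR²w.
F3: ✓.
F4: fails — dR²d, dR²c but no w with dRw and cR²w.
Valid on: F3.

F3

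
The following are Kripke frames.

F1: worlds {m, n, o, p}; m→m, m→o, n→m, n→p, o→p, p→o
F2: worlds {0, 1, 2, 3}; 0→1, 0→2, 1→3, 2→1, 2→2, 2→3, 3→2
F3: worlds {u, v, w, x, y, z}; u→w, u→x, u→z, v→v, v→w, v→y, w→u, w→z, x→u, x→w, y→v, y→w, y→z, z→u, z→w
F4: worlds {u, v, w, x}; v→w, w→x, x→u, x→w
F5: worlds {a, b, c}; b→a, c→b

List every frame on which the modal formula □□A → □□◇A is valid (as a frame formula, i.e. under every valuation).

F2, F3

Frame correspondent (Sahlqvist): ∀x ∀z (xR²z → ∃w (xR²w ∧ zRw)) — i.e. a generalized confluence (Geach) condition.
F1: fails — nR²o but no w with nR²w and oRw.
F2: condition met.
F3: condition met.
F4: fails — vR²x but no t with vR²t and xRt.
F5: fails — cR²a but no w with cR²w and aRw.
Valid on: F2, F3.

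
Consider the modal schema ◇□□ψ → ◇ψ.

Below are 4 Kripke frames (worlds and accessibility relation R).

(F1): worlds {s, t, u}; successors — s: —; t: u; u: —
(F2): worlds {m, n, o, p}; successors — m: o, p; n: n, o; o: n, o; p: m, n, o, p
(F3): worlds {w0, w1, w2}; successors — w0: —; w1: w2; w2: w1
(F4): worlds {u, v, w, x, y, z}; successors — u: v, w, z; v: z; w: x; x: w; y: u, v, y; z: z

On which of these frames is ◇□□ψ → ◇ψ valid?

Frame correspondent (Sahlqvist): ∀x ∀y (xRy → ∃w (yR²w ∧ xRw)) — i.e. a generalized confluence (Geach) condition.
(F1): fails — tRu but no w with uR²w and tRw.
(F2): satisfies the condition.
(F3): satisfies the condition.
(F4): fails — yRu but no t with uR²t and yRt.

(F2), (F3)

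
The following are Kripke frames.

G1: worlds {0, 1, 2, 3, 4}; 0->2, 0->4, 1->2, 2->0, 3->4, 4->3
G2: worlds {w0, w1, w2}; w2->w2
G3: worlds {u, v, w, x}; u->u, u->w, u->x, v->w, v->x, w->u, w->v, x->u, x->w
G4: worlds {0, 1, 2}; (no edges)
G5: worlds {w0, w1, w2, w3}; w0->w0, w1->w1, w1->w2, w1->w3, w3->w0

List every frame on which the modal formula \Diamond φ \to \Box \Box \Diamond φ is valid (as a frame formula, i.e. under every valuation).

Frame correspondent (Sahlqvist): \forall x \forall y \forall z ((xRy \wedge x R^2 z) \to \exists w (y = w \wedge zRw)) — i.e. a generalized confluence (Geach) condition.
G1: fails — 0R2, 0R²3 but no w with 2=w and 3Rw.
G2: holds.
G3: fails — uRu, uR²v but no t with u=t and vRt.
G4: holds.
G5: fails — w1Rw1, w1R²w0 but no w with w1=w and w0Rw.

G2, G4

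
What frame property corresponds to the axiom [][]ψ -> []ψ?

Suppose □□ψ→□ψ is valid. Take Rxy and set V(ψ)={w : xR²w}. Then □□ψ at x, so □ψ at x, so ψ at y, i.e. ∃z(Rxz∧Rzy).

density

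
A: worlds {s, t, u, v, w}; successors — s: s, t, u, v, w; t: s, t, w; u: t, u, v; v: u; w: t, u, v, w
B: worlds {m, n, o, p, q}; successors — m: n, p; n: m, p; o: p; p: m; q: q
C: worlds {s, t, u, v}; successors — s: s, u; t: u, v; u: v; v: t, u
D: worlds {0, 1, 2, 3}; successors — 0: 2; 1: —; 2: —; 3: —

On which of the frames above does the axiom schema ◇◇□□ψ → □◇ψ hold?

This is the axiom for a generalized confluence (Geach) condition; its first-order frame correspondent is ∀x ∀y ∀z ((xR²y ∧ xRz) → ∃w (yR²w ∧ zRw)).
A: holds.
B: fails — mR²p, mRp but no w with pR²w and pRw.
C: fails — sR²u, sRu but no w with uR²w and uRw.
D: holds.
Valid on: A, D.

A, D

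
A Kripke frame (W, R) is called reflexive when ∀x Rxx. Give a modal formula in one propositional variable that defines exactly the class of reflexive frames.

A defining formula is □r → r (the T axiom).

□r → r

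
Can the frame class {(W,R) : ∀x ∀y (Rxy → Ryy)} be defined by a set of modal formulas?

This is a Sahlqvist condition; the T□ axiom □(□r → r) defines it.

Definable; □(□r → r) defines it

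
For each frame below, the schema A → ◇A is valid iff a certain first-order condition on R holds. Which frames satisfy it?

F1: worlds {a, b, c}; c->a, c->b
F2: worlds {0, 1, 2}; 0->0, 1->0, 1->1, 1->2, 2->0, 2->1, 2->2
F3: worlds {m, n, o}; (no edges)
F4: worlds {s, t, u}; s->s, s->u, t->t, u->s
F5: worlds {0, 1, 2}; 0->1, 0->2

F2

Frame correspondent (Sahlqvist): ∀x Rxx — i.e. reflexivity.
F1: fails — world a does not see itself.
F2: satisfies the condition.
F3: fails — world m does not see itself.
F4: fails — world u does not see itself.
F5: fails — world 0 does not see itself.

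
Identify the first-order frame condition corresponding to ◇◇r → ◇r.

This schema is equivalent to the 4 axiom □r → □□r.
Its frame correspondent is transitivity — ∀x ∀y ∀z (Rxy ∧ Ryz → Rxz).

Transitivity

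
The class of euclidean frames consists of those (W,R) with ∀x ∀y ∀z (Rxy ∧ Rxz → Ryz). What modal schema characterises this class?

This is the Euclidean property; the standard corresponding axiom is 5: ◇ψ → □◇ψ.
Suppose ◇ψ→□◇ψ is valid. Take Rxy, Rxz and set V(ψ)={y}. Then ◇ψ at x, so □◇ψ at x, so ◇ψ at z, so some w with Rzw has ψ; w=y, i.e. Rzy. By symmetry of the argument, Ryz.

◇ψ → □◇ψ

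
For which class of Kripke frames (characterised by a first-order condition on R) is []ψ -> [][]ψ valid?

Suppose □ψ→□□ψ is valid. Take Rxy, Ryz and set V(ψ)={w : Rxw}. Then □ψ at x, so □□ψ at x, so □ψ at y, so ψ at z, i.e. Rxz.
The converse is a direct semantic check.
So the correspondent is transitivity.

transitivity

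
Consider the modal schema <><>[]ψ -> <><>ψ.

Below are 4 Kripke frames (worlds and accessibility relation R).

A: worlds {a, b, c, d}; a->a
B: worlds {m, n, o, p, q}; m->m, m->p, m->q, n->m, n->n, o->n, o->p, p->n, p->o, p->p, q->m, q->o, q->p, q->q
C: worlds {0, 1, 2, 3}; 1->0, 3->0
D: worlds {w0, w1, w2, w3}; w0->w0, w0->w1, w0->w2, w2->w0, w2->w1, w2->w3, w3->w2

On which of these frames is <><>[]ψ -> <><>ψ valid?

A, B, C

The schema corresponds to a generalized confluence (Geach) condition: forall x forall y (x R^2 y -> exists w (yRw & x R^2 w)).
A: satisfies the condition.
B: satisfies the condition.
C: satisfies the condition.
D: fails — w0R²w1 but no w with w1Rw and w0R²w.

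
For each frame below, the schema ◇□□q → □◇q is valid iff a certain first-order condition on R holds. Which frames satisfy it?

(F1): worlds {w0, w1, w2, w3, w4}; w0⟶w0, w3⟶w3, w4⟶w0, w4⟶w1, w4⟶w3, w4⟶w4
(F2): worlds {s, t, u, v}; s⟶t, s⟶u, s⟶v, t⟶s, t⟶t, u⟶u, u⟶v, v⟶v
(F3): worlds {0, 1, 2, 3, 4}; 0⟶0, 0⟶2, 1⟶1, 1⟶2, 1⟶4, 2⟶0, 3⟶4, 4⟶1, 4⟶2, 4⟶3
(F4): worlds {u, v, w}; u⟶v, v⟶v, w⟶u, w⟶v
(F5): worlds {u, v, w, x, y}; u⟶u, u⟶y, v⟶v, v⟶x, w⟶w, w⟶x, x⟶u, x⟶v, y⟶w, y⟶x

(F4), (F5)

Frame correspondent (Sahlqvist): ∀x ∀y ∀z ((xRy ∧ xRz) → ∃w (yR²w ∧ zRw)) — i.e. a generalized confluence (Geach) condition.
(F1): fails — w4Rw0, w4Rw1 but no w with w0R²w and w1Rw.
(F2): fails — sRu, sRt but no w with uR²w and tRw.
(F3): fails — 4R2, 4R3 but no w with 2R²w and 3Rw.
(F4): holds.
(F5): holds.
Valid on: (F4), (F5).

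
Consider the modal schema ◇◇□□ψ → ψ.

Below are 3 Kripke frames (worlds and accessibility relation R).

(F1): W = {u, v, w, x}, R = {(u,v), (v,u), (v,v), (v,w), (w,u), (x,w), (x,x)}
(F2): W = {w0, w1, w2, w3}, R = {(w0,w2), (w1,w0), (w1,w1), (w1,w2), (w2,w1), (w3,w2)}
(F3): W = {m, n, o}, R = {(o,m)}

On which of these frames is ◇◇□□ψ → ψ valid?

(F3)

Frame correspondent (Sahlqvist): ∀x ∀y (xR²y → ∃w (yR²w ∧ x = w)) — i.e. a generalized confluence (Geach) condition.
(F1): fails — uR²w but no t with wR²t and u=t.
(F2): fails — w2R²w0 but no w with w0R²w and w2=w.
(F3): ✓.
Valid on: (F3).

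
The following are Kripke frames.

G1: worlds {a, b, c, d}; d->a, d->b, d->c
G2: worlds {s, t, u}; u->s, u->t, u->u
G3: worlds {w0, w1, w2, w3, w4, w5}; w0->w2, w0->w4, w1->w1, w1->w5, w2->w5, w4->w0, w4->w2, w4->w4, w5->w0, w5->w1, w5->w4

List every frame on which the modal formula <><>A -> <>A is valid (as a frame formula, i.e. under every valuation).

The schema corresponds to transitivity: forall x forall y forall z (Rxy & Ryz -> Rxz).
G1: ✓.
G2: ✓.
G3: fails — Rw1w5 and Rw5w0 but not Rw1w0.

G1, G2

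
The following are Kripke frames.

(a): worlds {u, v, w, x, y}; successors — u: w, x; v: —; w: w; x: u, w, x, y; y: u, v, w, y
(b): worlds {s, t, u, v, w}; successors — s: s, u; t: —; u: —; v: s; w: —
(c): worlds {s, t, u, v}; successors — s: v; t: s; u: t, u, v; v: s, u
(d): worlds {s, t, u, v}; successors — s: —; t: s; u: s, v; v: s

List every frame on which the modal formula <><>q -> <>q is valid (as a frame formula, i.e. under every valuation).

This is the axiom for transitivity; its first-order frame correspondent is forall x forall y forall z (Rxy & Ryz -> Rxz).
(a): fails — Rux and Rxu but not Ruu.
(b): fails — Rvs and Rsu but not Rvu.
(c): fails — Ruv and Rvs but not Rus.
(d): satisfies the condition.

(d)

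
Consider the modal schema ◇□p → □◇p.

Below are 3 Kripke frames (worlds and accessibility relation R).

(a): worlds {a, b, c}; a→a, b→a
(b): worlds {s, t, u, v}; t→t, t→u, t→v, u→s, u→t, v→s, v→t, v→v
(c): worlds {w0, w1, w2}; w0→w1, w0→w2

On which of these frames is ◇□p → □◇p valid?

(a)

This is the axiom for convergence; its first-order frame correspondent is ∀x ∀y ∀z (Rxy ∧ Rxz → ∃w (Ryw ∧ Rzw)).
(a): condition met.
(b): fails — Rut and Rus but t and s have no common successor.
(c): fails — Rw0w1 and Rw0w1 but w1 and w1 have no common successor.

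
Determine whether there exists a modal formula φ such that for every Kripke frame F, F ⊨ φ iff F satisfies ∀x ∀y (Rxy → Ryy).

The condition is shift-reflexivity. A defining modal formula is □(□q → q).
Suppose □(□q→q) is valid. Take Rxy and set V(q)={w : Ryw}. Then at y, □q holds; since □(□q→q) at x, □q→q at y, so q at y, i.e. Ryy.

Definable; □(□q → q) defines it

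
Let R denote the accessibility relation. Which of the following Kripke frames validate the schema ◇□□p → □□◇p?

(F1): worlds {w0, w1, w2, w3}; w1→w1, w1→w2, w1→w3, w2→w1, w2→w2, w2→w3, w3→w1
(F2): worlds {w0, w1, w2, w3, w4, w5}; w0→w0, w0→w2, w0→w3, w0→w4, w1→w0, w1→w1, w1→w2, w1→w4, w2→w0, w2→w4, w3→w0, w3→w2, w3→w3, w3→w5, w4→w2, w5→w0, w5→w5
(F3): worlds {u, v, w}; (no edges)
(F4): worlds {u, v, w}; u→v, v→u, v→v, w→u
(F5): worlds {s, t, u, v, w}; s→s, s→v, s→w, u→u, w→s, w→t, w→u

(F1), (F3), (F4)

Frame correspondent (Sahlqvist): ∀x ∀y ∀z ((xRy ∧ xR²z) → ∃w (yR²w ∧ zRw)) — i.e. a generalized confluence (Geach) condition.
(F1): condition met.
(F2): fails — w0Rw4, w0R²w4 but no w with w4R²w and w4Rw.
(F3): condition met.
(F4): condition met.
(F5): fails — sRs, sR²t but no w* with sR²w* and tRw*.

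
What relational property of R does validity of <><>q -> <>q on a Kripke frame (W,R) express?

transitivity

Replacing q by ¬q and contraposing gives the equivalent schema □q → □□q.
Suppose □q→□□q is valid. Take Rxy, Ryz and set V(q)={w : Rxw}. Then □q at x, so □□q at x, so □q at y, so q at z, i.e. Rxz.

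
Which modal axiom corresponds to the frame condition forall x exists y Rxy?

This is seriality; the standard corresponding axiom is D: □r → ◇r.
Suppose □r→◇r is valid. At any x set V(r)=W. Then □r at x, so ◇r at x, so x has a successor.

□r → ◇r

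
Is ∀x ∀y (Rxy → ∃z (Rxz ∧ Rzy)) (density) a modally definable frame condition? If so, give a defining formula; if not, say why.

Yes: it is density, defined by the C4 schema □□q → □q.
Suppose □□q→□q is valid. Take Rxy and set V(q)={w : xR²w}. Then □□q at x, so □q at x, so q at y, i.e. ∃z(Rxz∧Rzy).

Yes — defined by □□q → □q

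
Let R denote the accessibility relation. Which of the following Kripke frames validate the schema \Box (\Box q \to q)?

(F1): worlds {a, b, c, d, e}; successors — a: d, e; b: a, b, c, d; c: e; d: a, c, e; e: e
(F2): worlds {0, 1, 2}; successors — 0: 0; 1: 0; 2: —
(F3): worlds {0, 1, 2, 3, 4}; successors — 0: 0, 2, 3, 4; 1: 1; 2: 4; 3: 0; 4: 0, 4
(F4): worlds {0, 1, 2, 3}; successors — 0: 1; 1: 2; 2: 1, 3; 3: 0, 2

(F2)

This is the axiom for shift-reflexivity; its first-order frame correspondent is \forall x \forall y (Rxy \to Ryy).
(F1): fails — Rbc but not Rcc.
(F2): condition met.
(F3): fails — R02 but not R22.
(F4): fails — R32 but not R22.
Valid on: (F2).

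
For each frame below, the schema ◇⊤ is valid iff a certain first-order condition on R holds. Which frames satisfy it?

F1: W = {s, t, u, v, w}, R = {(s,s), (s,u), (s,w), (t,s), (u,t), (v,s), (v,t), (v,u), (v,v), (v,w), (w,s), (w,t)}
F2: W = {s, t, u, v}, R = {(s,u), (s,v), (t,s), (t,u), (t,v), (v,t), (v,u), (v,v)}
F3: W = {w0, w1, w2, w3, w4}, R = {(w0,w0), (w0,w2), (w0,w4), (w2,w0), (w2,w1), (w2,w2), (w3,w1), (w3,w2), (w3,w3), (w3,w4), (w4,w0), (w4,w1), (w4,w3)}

F1

Frame correspondent (Sahlqvist): ∀x ∃y Rxy — i.e. seriality.
F1: satisfies the condition.
F2: fails — world u has no successor.
F3: fails — world w1 has no successor.
Valid on: F1.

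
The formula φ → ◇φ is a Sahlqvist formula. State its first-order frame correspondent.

reflexivity

Replacing φ by ¬φ and contraposing gives the equivalent schema □φ → φ.
Suppose □φ→φ is valid. At any x set V(φ)={w : Rxw}. Then □φ holds at x, so φ holds at x, i.e. Rxx.
Conversely, any frame satisfying ∀x Rxx validates the schema.
So the correspondent is reflexivity.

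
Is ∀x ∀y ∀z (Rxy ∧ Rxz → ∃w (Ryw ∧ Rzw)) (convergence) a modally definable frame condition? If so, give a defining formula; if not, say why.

Yes — defined by ◇□r → □◇r

Yes: it is convergence, defined by the .2 schema ◇□r → □◇r.
Suppose ◇□r→□◇r is valid. Take Rxy, Rxz and set V(r)={w : Ryw}. Then □r at y so ◇□r at x, so □◇r at x, so ◇r at z, giving w with Rzw and Ryw.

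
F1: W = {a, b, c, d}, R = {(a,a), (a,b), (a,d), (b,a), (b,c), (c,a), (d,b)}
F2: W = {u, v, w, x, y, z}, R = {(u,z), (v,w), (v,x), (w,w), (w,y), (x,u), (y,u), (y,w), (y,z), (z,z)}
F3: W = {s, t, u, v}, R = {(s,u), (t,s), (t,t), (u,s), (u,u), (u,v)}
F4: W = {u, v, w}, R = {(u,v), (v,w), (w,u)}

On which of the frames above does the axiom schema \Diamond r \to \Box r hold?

The schema corresponds to partial functionality: \forall x \forall y \forall z (Rxy \wedge Rxz \to y = z).
F1: fails — a sees both a and b.
F2: fails — v sees both w and x.
F3: fails — t sees both s and t.
F4: holds.
Valid on: F4.

F4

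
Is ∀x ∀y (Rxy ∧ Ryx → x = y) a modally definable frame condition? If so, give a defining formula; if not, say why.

No — not modally definable

If a class were modally definable it would be closed under surjective bounded morphisms (Goldblatt–Thomason).
The 8-cycle (worlds a,b,c,d,e,f,g,h with a→b→c→d→e→f→g→h→a) is antisymmetric. Sending even-indexed worlds to s and odd-indexed worlds to t is a surjective bounded morphism onto the two-world frame with s↔t, which is not antisymmetric.
So the class is not modally definable.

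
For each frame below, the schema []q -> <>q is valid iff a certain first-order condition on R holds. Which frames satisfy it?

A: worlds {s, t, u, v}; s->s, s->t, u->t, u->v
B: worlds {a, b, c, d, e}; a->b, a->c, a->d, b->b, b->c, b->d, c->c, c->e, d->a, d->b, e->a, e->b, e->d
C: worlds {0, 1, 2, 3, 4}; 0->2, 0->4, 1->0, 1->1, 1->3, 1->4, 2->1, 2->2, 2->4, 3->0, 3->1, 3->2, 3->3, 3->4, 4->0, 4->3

The schema corresponds to seriality: forall x exists y Rxy.
A: fails — world t has no successor.
B: holds.
C: holds.
Valid on: B, C.

B, C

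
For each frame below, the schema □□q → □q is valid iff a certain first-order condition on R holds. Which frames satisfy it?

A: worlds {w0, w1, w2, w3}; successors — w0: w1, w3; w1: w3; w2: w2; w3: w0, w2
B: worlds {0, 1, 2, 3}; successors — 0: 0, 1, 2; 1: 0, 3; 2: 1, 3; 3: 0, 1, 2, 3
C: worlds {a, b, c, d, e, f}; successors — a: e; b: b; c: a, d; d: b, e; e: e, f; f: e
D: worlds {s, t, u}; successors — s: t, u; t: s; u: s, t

B

This is the axiom for density; its first-order frame correspondent is ∀x ∀y (Rxy → ∃z (Rxz ∧ Rzy)).
A: fails — Rw3w0 but no z with Rw3z and Rzw0.
B: satisfies the condition.
C: fails — Rcd but no z with Rcz and Rzd.
D: fails — Rts but no z with Rtz and Rzs.
Valid on: B.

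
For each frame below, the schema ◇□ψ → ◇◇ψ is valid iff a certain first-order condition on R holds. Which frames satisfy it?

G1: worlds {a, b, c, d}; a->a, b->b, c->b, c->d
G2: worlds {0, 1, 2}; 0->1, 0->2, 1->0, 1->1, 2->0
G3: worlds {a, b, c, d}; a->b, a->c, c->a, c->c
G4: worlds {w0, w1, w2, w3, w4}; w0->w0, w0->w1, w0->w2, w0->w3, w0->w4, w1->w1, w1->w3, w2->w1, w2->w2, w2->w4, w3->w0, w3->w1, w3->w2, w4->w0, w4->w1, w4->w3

Frame correspondent (Sahlqvist): ∀x ∀y (xRy → ∃w (yRw ∧ xR²w)) — i.e. a generalized confluence (Geach) condition.
G1: fails — cRd but no w with dRw and cR²w.
G2: satisfies the condition.
G3: fails — aRb but no w with bRw and aR²w.
G4: satisfies the condition.

G2, G4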